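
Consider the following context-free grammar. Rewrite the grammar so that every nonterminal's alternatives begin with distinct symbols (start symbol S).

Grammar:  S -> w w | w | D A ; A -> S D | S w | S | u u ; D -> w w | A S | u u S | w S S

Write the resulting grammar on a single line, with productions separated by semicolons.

S -> D A | w S'; A -> u u | S A'; D -> A S | u u S | w D'; S' -> w | ε; A' -> D | w | ε; D' -> w | S S

S has alternatives sharing prefix 'w': factor to S → w S' with S' → w | ε.
A has alternatives sharing prefix 'S': factor to A → S A' with A' → D | w | ε.
D has alternatives sharing prefix 'w': factor to D → w D' with D' → w | S S.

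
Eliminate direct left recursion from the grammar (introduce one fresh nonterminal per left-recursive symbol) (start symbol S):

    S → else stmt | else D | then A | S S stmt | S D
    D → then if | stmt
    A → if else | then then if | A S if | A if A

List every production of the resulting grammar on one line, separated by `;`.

S, A are directly left-recursive.
For S: α = {S stmt, D}, β = {else stmt, else D, then A}. Rewrite as S → β S' and S' → α S' | ε.
For A: α = {S if, if A}, β = {if else, then then if}. Rewrite as A → β A' and A' → α A' | ε.

S → else stmt S' | else D S' | then A S'; D → then if | stmt; A → if else A' | then then if A'; S' → S stmt S' | D S' | eps; A' → S if A' | if A A' | eps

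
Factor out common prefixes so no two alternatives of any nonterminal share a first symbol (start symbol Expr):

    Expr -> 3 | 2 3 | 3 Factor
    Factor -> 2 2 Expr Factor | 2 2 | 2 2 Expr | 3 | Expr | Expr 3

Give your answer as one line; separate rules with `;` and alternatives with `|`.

Expr has alternatives sharing prefix '3': factor to Expr → 3 Expr1 with Expr1 → ε | Factor.
Factor has alternatives sharing prefix '2 2': factor to Factor → 2 2 Factor1 with Factor1 → Expr Factor | ε | Expr.
Factor has alternatives sharing prefix 'Expr': factor to Factor → Expr Factor2 with Factor2 → ε | 3.
Factor1 has alternatives sharing prefix 'Expr': factor to Factor1 → Expr Factor11 with Factor11 → Factor | ε.

Expr -> 2 3 | 3 Expr1; Factor -> 3 | 2 2 Factor1 | Expr Factor2; Expr1 -> eps | Factor; Factor1 -> eps | Expr Factor11; Factor2 -> eps | 3; Factor11 -> Factor | eps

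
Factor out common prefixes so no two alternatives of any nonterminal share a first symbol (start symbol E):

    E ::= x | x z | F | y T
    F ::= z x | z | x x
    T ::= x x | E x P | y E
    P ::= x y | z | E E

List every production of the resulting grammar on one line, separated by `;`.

E has alternatives sharing prefix 'x': factor to E → x E' with E' → ε | z.
F has alternatives sharing prefix 'z': factor to F → z F' with F' → x | ε.

E ::= F | y T | x E'; F ::= x x | z F'; T ::= x x | E x P | y E; P ::= x y | z | E E; E' ::= ε | z; F' ::= x | ε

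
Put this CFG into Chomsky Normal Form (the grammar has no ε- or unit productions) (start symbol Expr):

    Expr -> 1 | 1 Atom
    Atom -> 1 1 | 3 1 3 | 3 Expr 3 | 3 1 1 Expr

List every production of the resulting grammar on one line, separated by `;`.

Introduce a nonterminal for each terminal appearing in a rule of length ≥ 2: X1 → 1, X2 → 3.
Binarize each right-hand side of length ≥ 3 by chaining fresh nonterminals (Y1, Y2, …): affected rules were Atom → X2 X1 X2; Atom → X2 Expr X2; Atom → X2 X1 X1 Expr.

Expr -> 1 | X1 Atom; Atom -> X1 X1 | X2 Y1 | X2 Y2 | X2 Y3; X1 -> 1; X2 -> 3; Y1 -> X1 X2; Y2 -> Expr X2; Y3 -> X1 Y4; Y4 -> X1 Expr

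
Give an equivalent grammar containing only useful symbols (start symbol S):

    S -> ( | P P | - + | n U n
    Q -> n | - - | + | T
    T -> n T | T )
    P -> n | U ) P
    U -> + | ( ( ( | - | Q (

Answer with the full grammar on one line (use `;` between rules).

S -> ( | P P | - + | n U n; Q -> n | - - | +; P -> n | U ) P; U -> + | ( ( ( | - | Q (

Generating nonterminals: {P, Q, S, U}.
Reachable from S after that: {P, Q, S, U}.
Removed useless symbols: {T} and every production mentioning them.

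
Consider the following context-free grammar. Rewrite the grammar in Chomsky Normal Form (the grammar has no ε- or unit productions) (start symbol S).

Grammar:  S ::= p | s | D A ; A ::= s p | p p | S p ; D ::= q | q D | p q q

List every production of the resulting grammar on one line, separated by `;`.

Introduce a nonterminal for each terminal appearing in a rule of length ≥ 2: X1 → s, X2 → p, X3 → q.
Binarize each right-hand side of length ≥ 3 by chaining fresh nonterminals (Y1, Y2, …): affected rules were D → X2 X3 X3.

S ::= p | s | D A; A ::= X1 X2 | X2 X2 | S X2; D ::= q | X3 D | X2 Y1; X1 ::= s; X2 ::= p; X3 ::= q; Y1 ::= X3 X3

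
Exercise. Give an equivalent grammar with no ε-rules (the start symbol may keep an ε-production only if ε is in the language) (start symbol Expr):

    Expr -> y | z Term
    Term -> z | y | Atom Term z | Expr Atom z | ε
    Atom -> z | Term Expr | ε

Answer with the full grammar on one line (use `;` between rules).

Expr -> y | z Term | z; Term -> z | y | Atom Term z | Atom z | Term z | Expr Atom z | Expr z; Atom -> z | Term Expr | Expr

Nullable nonterminals: {Atom, Term}.
ε ∉ L(G), so no ε-production is kept.
Add the nullable-subset variants: Expr → z Term gives z Term | z. Term → Atom Term z gives Atom Term z | Atom z | Term z. Term → Expr Atom z gives Expr Atom z | Expr z. Atom → Term Expr gives Term Expr | Expr.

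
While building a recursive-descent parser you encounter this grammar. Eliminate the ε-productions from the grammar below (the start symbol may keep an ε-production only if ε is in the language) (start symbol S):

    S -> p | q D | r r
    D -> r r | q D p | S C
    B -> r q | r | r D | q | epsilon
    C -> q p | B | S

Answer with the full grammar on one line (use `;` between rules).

Nullable set = {B, C}.
ε ∉ L(G), so no ε-production is kept.
Add the nullable-subset variants: D → S C gives S C | S.

S -> p | q D | r r; D -> r r | q D p | S C | S; B -> r q | r | r D | q; C -> q p | B | S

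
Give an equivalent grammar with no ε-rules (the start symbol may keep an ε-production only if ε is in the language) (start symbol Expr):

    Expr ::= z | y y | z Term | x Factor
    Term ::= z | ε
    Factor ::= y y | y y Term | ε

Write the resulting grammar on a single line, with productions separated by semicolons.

Expr ::= z | y y | z Term | x Factor | x; Term ::= z; Factor ::= y y | y y Term

The nullable symbols are {Factor, Term}.
ε ∉ L(G), so no ε-production is kept.
Add the nullable-subset variants: Expr → x Factor gives x Factor | x.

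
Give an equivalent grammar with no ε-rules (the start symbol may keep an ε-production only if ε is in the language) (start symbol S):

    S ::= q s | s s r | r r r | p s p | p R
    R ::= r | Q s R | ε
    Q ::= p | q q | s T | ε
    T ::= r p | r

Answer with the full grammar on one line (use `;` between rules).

Nullable nonterminals: {Q, R}.
ε ∉ L(G), so no ε-production is kept.
For each production, add variants omitting each subset of nullable occurrences: S → p R gives p R | p. R → Q s R gives Q s R | Q s | s R | s.

S ::= q s | s s r | r r r | p s p | p R | p; R ::= r | Q s R | Q s | s R | s; Q ::= p | q q | s T; T ::= r p | r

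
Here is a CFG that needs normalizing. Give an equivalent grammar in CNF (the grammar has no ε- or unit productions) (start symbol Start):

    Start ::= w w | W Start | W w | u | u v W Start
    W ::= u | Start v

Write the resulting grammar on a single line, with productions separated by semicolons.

Start ::= X1 X1 | W Start | W X1 | u | X2 Y1; W ::= u | Start X3; X1 ::= w; X2 ::= u; X3 ::= v; Y1 ::= X3 Y2; Y2 ::= W Start

Introduce a nonterminal for each terminal appearing in a rule of length ≥ 2: X1 → w, X2 → u, X3 → v.
Binarize each right-hand side of length ≥ 3 by chaining fresh nonterminals (Y1, Y2, …): affected rules were Start → X2 X3 W Start.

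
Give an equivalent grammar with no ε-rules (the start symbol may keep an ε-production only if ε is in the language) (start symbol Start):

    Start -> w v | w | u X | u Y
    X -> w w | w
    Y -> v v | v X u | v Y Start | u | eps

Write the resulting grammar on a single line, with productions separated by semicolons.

Start -> w v | w | u X | u Y | u; X -> w w | w; Y -> v v | v X u | v Y Start | v Start | u

The nullable symbols are {Y}.
ε ∉ L(G), so no ε-production is kept.
Add the nullable-subset variants: Start → u Y gives u Y | u. Y → v Y Start gives v Y Start | v Start.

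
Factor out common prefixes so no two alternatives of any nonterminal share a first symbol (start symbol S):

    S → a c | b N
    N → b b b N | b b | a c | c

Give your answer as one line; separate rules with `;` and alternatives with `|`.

N has alternatives sharing prefix 'b b': factor to N → b b N' with N' → b N | ε.

S → a c | b N; N → a c | c | b b N'; N' → b N | ε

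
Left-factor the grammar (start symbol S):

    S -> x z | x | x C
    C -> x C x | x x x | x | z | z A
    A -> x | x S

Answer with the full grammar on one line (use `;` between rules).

S has alternatives sharing prefix 'x': factor to S → x S' with S' → z | ε | C.
C has alternatives sharing prefix 'x': factor to C → x C' with C' → C x | x x | ε.
C has alternatives sharing prefix 'z': factor to C → z C'' with C'' → ε | A.
A has alternatives sharing prefix 'x': factor to A → x A' with A' → ε | S.

S -> x S'; C -> x C' | z C''; A -> x A'; S' -> z | ε | C; C' -> C x | x x | ε; C'' -> ε | A; A' -> ε | S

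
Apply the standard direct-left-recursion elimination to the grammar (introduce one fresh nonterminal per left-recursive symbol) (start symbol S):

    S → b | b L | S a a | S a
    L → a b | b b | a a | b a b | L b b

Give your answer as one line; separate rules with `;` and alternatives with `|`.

S → b S' | b L S'; L → a b L' | b b L' | a a L' | b a b L'; S' → a a S' | a S' | eps; L' → b b L' | eps

Directly left-recursive nonterminals: S, L.
For S: α = {a a, a}, β = {b, b L}. Rewrite as S → β S' and S' → α S' | ε.
For L: α = {b b}, β = {a b, b b, a a, b a b}. Rewrite as L → β L' and L' → α L' | ε.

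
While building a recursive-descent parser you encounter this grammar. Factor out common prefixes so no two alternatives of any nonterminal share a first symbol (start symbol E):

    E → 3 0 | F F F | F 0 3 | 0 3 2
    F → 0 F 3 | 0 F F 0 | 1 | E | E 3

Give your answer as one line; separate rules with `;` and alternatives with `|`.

E → 3 0 | 0 3 2 | F E'; F → 1 | 0 F F' | E F''; E' → F F | 0 3; F' → 3 | F 0; F'' → ε | 3

E has alternatives sharing prefix 'F': factor to E → F E' with E' → F F | 0 3.
F has alternatives sharing prefix '0 F': factor to F → 0 F F' with F' → 3 | F 0.
F has alternatives sharing prefix 'E': factor to F → E F'' with F'' → ε | 3.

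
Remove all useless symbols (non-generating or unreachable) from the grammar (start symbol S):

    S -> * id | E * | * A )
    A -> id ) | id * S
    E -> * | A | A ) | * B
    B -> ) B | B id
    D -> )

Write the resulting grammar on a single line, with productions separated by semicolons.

S -> * id | E * | * A ); A -> id ) | id * S; E -> * | A | A )

Generating nonterminals: {A, D, E, S}.
Reachable from S after that: {A, E, S}.
Removed useless symbols: {B, D} and every production mentioning them.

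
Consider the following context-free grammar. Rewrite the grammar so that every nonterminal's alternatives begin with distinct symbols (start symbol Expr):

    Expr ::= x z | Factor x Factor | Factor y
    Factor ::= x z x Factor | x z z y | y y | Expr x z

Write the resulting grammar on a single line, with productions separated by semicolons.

Expr ::= x z | Factor Expr1; Factor ::= y y | Expr x z | x z Factor1; Expr1 ::= x Factor | y; Factor1 ::= x Factor | z y

Expr has alternatives sharing prefix 'Factor': factor to Expr → Factor Expr1 with Expr1 → x Factor | y.
Factor has alternatives sharing prefix 'x z': factor to Factor → x z Factor1 with Factor1 → x Factor | z y.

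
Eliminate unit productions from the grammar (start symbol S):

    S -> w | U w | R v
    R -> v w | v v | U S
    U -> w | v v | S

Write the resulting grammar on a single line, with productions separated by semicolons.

Unit pairs: U ⇒* {S}.
For every A with A ⇒* B via unit rules, add B's non-unit alternatives to A; then delete every rule of the form X → Y.

S -> w | U w | R v; R -> v w | v v | U S; U -> w | v v | U w | R v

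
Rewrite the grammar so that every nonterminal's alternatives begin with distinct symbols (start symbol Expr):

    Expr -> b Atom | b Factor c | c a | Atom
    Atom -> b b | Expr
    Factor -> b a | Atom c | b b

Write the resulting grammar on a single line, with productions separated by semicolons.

Expr -> c a | Atom | b Expr1; Atom -> b b | Expr; Factor -> Atom c | b Factor1; Expr1 -> Atom | Factor c; Factor1 -> a | b

Expr has alternatives sharing prefix 'b': factor to Expr → b Expr1 with Expr1 → Atom | Factor c.
Factor has alternatives sharing prefix 'b': factor to Factor → b Factor1 with Factor1 → a | b.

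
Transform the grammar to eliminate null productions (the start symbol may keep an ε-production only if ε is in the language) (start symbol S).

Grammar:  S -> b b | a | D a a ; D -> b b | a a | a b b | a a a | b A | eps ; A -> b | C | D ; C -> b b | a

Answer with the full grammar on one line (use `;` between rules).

Nullable set = {A, D}.
ε ∉ L(G), so no ε-production is kept.
For each production, add variants omitting each subset of nullable occurrences: S → D a a gives D a a | a a. D → b A gives b A | b.

S -> b b | a | D a a | a a; D -> b b | a a | a b b | a a a | b A | b; A -> b | C | D; C -> b b | a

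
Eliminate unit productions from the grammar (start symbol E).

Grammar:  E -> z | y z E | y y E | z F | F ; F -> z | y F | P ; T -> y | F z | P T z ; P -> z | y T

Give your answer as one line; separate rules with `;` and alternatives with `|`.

E -> z | y z E | y y E | z F | y F | y T; F -> z | y F | y T; T -> y | F z | P T z; P -> z | y T

Unit pairs: E ⇒* {F, P}; F ⇒* {P}.
Replace each nonterminal's rules with the union of the non-unit rules of every nonterminal it unit-derives.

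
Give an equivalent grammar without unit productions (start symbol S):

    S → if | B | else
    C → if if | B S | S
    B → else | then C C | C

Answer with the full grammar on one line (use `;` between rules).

Unit pairs: B ⇒* {C, S}; C ⇒* {B, S}; S ⇒* {B, C}.
For each unit pair (A, B), copy every non-unit production of B to A, then drop all unit productions.

S → else | then C C | if if | B S | if; C → else | then C C | if if | B S | if; B → else | then C C | if if | B S | if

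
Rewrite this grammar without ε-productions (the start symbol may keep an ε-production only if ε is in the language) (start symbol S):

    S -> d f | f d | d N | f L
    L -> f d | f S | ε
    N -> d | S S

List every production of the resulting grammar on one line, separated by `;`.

The nullable symbols are {L}.
ε ∉ L(G), so no ε-production is kept.
Add the nullable-subset variants: S → f L gives f L | f.

S -> d f | f d | d N | f L | f; L -> f d | f S; N -> d | S S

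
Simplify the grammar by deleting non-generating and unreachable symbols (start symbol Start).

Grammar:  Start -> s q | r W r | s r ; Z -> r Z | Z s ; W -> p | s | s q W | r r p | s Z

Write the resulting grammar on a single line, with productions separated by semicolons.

Generating nonterminals: {Start, W}.
Reachable from Start after that: {Start, W}.
Removed useless symbols: {Z} and every production mentioning them.

Start -> s q | r W r | s r; W -> p | s | s q W | r r p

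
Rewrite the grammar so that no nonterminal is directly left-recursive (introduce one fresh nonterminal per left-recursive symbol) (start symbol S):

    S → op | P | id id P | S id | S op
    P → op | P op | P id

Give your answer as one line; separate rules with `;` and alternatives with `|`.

S, P are directly left-recursive.
For S: α = {id, op}, β = {op, P, id id P}. Rewrite as S → β S' and S' → α S' | ε.
For P: α = {op, id}, β = {op}. Rewrite as P → β P' and P' → α P' | ε.

S → op S' | P S' | id id P S'; P → op P'; S' → id S' | op S' | ε; P' → op P' | id P' | ε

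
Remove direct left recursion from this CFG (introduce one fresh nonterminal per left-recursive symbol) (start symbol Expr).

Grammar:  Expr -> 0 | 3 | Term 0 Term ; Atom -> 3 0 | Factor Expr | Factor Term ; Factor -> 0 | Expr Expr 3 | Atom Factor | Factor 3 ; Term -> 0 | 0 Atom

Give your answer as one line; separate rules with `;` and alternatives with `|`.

Directly left-recursive nonterminal: Factor.
For Factor: α = {3}, β = {0, Expr Expr 3, Atom Factor}. Rewrite as Factor → β Factor1 and Factor1 → α Factor1 | ε.

Expr -> 0 | 3 | Term 0 Term; Atom -> 3 0 | Factor Expr | Factor Term; Factor -> 0 Factor1 | Expr Expr 3 Factor1 | Atom Factor Factor1; Term -> 0 | 0 Atom; Factor1 -> 3 Factor1 | ε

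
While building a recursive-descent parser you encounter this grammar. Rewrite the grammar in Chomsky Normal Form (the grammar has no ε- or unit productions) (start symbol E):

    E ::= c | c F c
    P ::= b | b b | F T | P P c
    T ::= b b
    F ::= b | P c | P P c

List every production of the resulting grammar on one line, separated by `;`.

E ::= c | X1 Y1; P ::= b | X2 X2 | F T | P Y2; T ::= X2 X2; F ::= b | P X1 | P Y3; X1 ::= c; X2 ::= b; Y1 ::= F X1; Y2 ::= P X1; Y3 ::= P X1

Introduce a nonterminal for each terminal appearing in a rule of length ≥ 2: X1 → c, X2 → b.
Binarize each right-hand side of length ≥ 3 by chaining fresh nonterminals (Y1, Y2, …): affected rules were E → X1 F X1; P → P P X1; F → P P X1.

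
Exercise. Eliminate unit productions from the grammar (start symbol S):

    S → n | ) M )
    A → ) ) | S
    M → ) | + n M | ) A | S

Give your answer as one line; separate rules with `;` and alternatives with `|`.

S → n | ) M ); A → n | ) M ) | ) ); M → n | ) M ) | ) | + n M | ) A

Unit pairs: A ⇒* {S}; M ⇒* {S}.
Replace each nonterminal's rules with the union of the non-unit rules of every nonterminal it unit-derives.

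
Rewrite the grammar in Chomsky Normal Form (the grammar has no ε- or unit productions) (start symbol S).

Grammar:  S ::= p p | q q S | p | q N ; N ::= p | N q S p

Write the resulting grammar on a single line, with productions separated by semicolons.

S ::= X1 X1 | X2 Y1 | p | X2 N; N ::= p | N Y2; X1 ::= p; X2 ::= q; Y1 ::= X2 S; Y2 ::= X2 Y3; Y3 ::= S X1

Introduce a nonterminal for each terminal appearing in a rule of length ≥ 2: X1 → p, X2 → q.
Binarize each right-hand side of length ≥ 3 by chaining fresh nonterminals (Y1, Y2, …): affected rules were S → X2 X2 S; N → N X2 S X1.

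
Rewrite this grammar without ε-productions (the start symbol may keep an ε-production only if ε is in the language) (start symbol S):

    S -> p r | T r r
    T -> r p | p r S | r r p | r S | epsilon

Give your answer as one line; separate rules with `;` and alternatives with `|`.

S -> p r | T r r | r r; T -> r p | p r S | r r p | r S

Nullable nonterminals: {T}.
ε ∉ L(G), so no ε-production is kept.
For each production, add variants omitting each subset of nullable occurrences: S → T r r gives T r r | r r.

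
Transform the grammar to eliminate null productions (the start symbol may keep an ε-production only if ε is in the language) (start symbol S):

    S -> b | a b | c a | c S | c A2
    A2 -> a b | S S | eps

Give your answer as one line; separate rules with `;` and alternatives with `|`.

S -> b | a b | c a | c S | c A2 | c; A2 -> a b | S S

The nullable symbols are {A2}.
ε ∉ L(G), so no ε-production is kept.
Add the nullable-subset variants: S → c A2 gives c A2 | c.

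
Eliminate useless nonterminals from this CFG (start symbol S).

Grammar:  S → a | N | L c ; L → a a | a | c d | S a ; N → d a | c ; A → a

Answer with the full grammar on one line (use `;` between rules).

S → a | N | L c; L → a a | a | c d | S a; N → d a | c

Generating nonterminals: {A, L, N, S}.
Reachable from S after that: {L, N, S}.
Removed useless symbols: {A} and every production mentioning them.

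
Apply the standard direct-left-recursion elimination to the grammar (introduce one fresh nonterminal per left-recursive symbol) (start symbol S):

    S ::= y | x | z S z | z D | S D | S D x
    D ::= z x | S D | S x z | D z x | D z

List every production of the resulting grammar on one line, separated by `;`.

S, D are directly left-recursive.
For S: α = {D, D x}, β = {y, x, z S z, z D}. Rewrite as S → β S' and S' → α S' | ε.
For D: α = {z x, z}, β = {z x, S D, S x z}. Rewrite as D → β D' and D' → α D' | ε.

S ::= y S' | x S' | z S z S' | z D S'; D ::= z x D' | S D D' | S x z D'; S' ::= D S' | D x S' | ε; D' ::= z x D' | z D' | ε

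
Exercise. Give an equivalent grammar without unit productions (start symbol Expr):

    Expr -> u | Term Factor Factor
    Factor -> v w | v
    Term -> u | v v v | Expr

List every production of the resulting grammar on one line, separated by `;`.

Unit pairs: Term ⇒* {Expr}.
Replace each nonterminal's rules with the union of the non-unit rules of every nonterminal it unit-derives.

Expr -> u | Term Factor Factor; Factor -> v w | v; Term -> u | v v v | Term Factor Factor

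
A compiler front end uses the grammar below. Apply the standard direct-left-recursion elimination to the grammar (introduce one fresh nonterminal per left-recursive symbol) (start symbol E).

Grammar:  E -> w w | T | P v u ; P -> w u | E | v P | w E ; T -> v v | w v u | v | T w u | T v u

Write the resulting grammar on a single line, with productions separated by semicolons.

E -> w w | T | P v u; P -> w u | E | v P | w E; T -> v v T' | w v u T' | v T'; T' -> w u T' | v u T' | ε

Left recursion appears on T.
For T: α = {w u, v u}, β = {v v, w v u, v}. Rewrite as T → β T' and T' → α T' | ε.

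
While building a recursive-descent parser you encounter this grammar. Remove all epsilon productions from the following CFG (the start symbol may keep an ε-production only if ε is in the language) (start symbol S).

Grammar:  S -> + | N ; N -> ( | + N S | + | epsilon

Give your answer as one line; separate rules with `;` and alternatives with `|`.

Nullable set = {N, S}.
ε ∈ L(G) since S is nullable, so keep S → ε.
Add the nullable-subset variants: N → + N S gives + N S | + N | + S | +.

S -> + | N | epsilon; N -> ( | + N S | + N | + S | +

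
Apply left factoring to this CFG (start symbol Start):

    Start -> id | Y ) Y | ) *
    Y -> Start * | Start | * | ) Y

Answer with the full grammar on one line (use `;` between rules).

Y has alternatives sharing prefix 'Start': factor to Y → Start Y1 with Y1 → * | ε.

Start -> id | Y ) Y | ) *; Y -> * | ) Y | Start Y1; Y1 -> * | ε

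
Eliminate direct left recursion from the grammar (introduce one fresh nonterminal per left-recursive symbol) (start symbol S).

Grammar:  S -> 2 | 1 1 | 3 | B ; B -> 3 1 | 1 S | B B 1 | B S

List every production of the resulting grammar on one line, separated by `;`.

Left recursion appears on B.
For B: α = {B 1, S}, β = {3 1, 1 S}. Rewrite as B → β B' and B' → α B' | ε.

S -> 2 | 1 1 | 3 | B; B -> 3 1 B' | 1 S B'; B' -> B 1 B' | S B' | ε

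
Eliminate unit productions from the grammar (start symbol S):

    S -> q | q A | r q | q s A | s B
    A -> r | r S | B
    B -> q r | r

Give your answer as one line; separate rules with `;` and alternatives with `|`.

Unit pairs: A ⇒* {B}.
For each unit pair (A, B), copy every non-unit production of B to A, then drop all unit productions.

S -> q | q A | r q | q s A | s B; A -> q r | r | r S; B -> q r | r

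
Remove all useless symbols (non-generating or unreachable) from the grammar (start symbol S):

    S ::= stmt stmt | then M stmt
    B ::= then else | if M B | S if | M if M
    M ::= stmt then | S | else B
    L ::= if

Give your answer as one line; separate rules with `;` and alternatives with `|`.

Generating nonterminals: {B, L, M, S}.
Reachable from S after that: {B, M, S}.
Removed useless symbols: {L} and every production mentioning them.

S ::= stmt stmt | then M stmt; B ::= then else | if M B | S if | M if M; M ::= stmt then | S | else B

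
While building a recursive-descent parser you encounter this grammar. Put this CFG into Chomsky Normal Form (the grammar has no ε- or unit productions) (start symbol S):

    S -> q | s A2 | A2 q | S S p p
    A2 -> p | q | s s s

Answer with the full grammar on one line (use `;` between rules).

Introduce a nonterminal for each terminal appearing in a rule of length ≥ 2: X1 → s, X2 → q, X3 → p.
Binarize each right-hand side of length ≥ 3 by chaining fresh nonterminals (Y1, Y2, …): affected rules were S → S S X3 X3; A2 → X1 X1 X1.

S -> q | X1 A2 | A2 X2 | S Y1; A2 -> p | q | X1 Y3; X1 -> s; X2 -> q; X3 -> p; Y1 -> S Y2; Y2 -> X3 X3; Y3 -> X1 X1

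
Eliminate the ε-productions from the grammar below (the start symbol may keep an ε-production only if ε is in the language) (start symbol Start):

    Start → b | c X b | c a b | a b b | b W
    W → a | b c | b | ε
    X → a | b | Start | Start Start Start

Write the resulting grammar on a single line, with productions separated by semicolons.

Start → b | c X b | c a b | a b b | b W; W → a | b c | b; X → a | b | Start | Start Start Start

The nullable symbols are {W}.
ε ∉ L(G), so no ε-production is kept.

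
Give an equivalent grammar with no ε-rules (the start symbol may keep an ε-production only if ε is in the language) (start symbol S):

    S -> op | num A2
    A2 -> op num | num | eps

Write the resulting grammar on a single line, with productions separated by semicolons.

Nullable nonterminals: {A2}.
ε ∉ L(G), so no ε-production is kept.
For each production, add variants omitting each subset of nullable occurrences: S → num A2 gives num A2 | num.

S -> op | num A2 | num; A2 -> op num | num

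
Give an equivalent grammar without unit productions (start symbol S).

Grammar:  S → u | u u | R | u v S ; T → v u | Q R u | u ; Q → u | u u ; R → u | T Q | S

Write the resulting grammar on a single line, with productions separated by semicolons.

S → u | u u | u v S | T Q; T → v u | Q R u | u; Q → u | u u; R → u | u u | u v S | T Q

Unit pairs: R ⇒* {S}; S ⇒* {R}.
For each unit pair (A, B), copy every non-unit production of B to A, then drop all unit productions.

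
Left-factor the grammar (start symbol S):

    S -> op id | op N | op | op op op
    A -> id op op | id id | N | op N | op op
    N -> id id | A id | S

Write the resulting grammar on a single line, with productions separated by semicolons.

S -> op S'; A -> N | id A' | op A''; N -> id id | A id | S; S' -> id | N | ε | op op; A' -> op op | id; A'' -> N | op

S has alternatives sharing prefix 'op': factor to S → op S' with S' → id | N | ε | op op.
A has alternatives sharing prefix 'id': factor to A → id A' with A' → op op | id.
A has alternatives sharing prefix 'op': factor to A → op A'' with A'' → N | op.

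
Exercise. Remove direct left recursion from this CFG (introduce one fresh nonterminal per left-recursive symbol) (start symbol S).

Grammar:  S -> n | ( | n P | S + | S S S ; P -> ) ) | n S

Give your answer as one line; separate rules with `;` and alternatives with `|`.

S -> n S' | ( S' | n P S'; P -> ) ) | n S; S' -> + S' | S S S' | ε

S is directly left-recursive.
For S: α = {+, S S}, β = {n, (, n P}. Rewrite as S → β S' and S' → α S' | ε.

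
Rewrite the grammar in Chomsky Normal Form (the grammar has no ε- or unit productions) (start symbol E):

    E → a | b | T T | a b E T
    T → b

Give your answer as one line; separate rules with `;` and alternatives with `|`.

E → a | b | T T | X1 Y1; T → b; X1 → a; X2 → b; Y1 → X2 Y2; Y2 → E T

Introduce a nonterminal for each terminal appearing in a rule of length ≥ 2: X1 → a, X2 → b.
Binarize each right-hand side of length ≥ 3 by chaining fresh nonterminals (Y1, Y2, …): affected rules were E → X1 X2 E T.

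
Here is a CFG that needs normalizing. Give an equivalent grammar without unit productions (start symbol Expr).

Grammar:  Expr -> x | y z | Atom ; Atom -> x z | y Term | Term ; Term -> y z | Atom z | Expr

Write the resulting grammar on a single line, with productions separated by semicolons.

Unit pairs: Atom ⇒* {Expr, Term}; Expr ⇒* {Atom, Term}; Term ⇒* {Atom, Expr}.
Replace each nonterminal's rules with the union of the non-unit rules of every nonterminal it unit-derives.

Expr -> y z | Atom z | x z | y Term | x; Atom -> y z | Atom z | x z | y Term | x; Term -> y z | Atom z | x z | y Term | x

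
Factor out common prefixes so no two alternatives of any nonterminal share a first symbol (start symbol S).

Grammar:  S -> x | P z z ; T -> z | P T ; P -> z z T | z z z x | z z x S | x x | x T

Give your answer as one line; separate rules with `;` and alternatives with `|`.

P has alternatives sharing prefix 'z z': factor to P → z z P' with P' → T | z x | x S.
P has alternatives sharing prefix 'x': factor to P → x P'' with P'' → x | T.

S -> x | P z z; T -> z | P T; P -> z z P' | x P''; P' -> T | z x | x S; P'' -> x | T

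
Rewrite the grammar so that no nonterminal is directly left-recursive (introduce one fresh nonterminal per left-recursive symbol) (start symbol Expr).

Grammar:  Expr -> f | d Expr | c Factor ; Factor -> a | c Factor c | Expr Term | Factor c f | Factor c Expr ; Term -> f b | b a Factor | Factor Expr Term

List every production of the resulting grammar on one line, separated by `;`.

Left recursion appears on Factor.
For Factor: α = {c f, c Expr}, β = {a, c Factor c, Expr Term}. Rewrite as Factor → β Factor1 and Factor1 → α Factor1 | ε.

Expr -> f | d Expr | c Factor; Factor -> a Factor1 | c Factor c Factor1 | Expr Term Factor1; Term -> f b | b a Factor | Factor Expr Term; Factor1 -> c f Factor1 | c Expr Factor1 | ε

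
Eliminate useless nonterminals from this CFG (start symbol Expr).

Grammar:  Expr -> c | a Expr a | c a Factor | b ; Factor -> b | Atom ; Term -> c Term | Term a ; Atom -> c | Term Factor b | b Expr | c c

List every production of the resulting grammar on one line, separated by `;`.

Generating nonterminals: {Atom, Expr, Factor}.
Reachable from Expr after that: {Atom, Expr, Factor}.
Removed useless symbols: {Term} and every production mentioning them.

Expr -> c | a Expr a | c a Factor | b; Factor -> b | Atom; Atom -> c | b Expr | c c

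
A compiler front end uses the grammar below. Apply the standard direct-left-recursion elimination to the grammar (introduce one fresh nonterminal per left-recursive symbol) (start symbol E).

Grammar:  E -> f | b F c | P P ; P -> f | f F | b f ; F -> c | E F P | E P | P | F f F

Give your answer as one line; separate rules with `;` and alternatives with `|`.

E -> f | b F c | P P; P -> f | f F | b f; F -> c F' | E F P F' | E P F' | P F'; F' -> f F F' | eps

F is directly left-recursive.
For F: α = {f F}, β = {c, E F P, E P, P}. Rewrite as F → β F' and F' → α F' | ε.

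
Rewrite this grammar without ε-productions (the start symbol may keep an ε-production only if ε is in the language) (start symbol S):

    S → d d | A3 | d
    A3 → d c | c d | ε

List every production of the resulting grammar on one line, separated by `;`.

S → d d | A3 | d | ε; A3 → d c | c d

The nullable symbols are {A3, S}.
ε ∈ L(G) since S is nullable, so keep S → ε.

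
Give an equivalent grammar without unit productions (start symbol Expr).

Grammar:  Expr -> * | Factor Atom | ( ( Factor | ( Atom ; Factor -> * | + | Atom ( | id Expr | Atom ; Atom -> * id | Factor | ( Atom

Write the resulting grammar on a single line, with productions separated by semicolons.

Expr -> * | Factor Atom | ( ( Factor | ( Atom; Factor -> * id | ( Atom | * | + | Atom ( | id Expr; Atom -> * id | ( Atom | * | + | Atom ( | id Expr

Unit pairs: Atom ⇒* {Factor}; Factor ⇒* {Atom}.
For every A with A ⇒* B via unit rules, add B's non-unit alternatives to A; then delete every rule of the form X → Y.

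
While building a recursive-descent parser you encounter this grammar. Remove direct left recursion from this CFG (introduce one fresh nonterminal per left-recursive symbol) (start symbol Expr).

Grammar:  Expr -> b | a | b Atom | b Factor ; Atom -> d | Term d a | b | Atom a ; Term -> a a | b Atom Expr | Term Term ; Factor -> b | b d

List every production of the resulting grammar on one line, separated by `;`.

Left recursion appears on Atom, Term.
For Atom: α = {a}, β = {d, Term d a, b}. Rewrite as Atom → β Atom1 and Atom1 → α Atom1 | ε.
For Term: α = {Term}, β = {a a, b Atom Expr}. Rewrite as Term → β Term1 and Term1 → α Term1 | ε.

Expr -> b | a | b Atom | b Factor; Atom -> d Atom1 | Term d a Atom1 | b Atom1; Term -> a a Term1 | b Atom Expr Term1; Factor -> b | b d; Atom1 -> a Atom1 | ε; Term1 -> Term Term1 | ε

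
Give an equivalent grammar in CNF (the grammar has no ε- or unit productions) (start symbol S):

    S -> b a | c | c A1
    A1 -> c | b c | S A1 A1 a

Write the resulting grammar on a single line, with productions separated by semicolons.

S -> X1 X2 | c | X3 A1; A1 -> c | X1 X3 | S Y1; X1 -> b; X2 -> a; X3 -> c; Y1 -> A1 Y2; Y2 -> A1 X2

Introduce a nonterminal for each terminal appearing in a rule of length ≥ 2: X1 → b, X2 → a, X3 → c.
Binarize each right-hand side of length ≥ 3 by chaining fresh nonterminals (Y1, Y2, …): affected rules were A1 → S A1 A1 X2.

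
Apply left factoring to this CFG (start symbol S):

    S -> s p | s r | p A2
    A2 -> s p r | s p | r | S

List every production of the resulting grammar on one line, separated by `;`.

S -> p A2 | s S'; A2 -> r | S | s p A2'; S' -> p | r; A2' -> r | ε

S has alternatives sharing prefix 's': factor to S → s S' with S' → p | r.
A2 has alternatives sharing prefix 's p': factor to A2 → s p A2' with A2' → r | ε.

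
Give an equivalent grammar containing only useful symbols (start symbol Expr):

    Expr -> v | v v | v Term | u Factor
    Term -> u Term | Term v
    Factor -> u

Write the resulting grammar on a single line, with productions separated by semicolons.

Expr -> v | v v | u Factor; Factor -> u

Generating nonterminals: {Expr, Factor}.
Reachable from Expr after that: {Expr, Factor}.
Removed useless symbols: {Term} and every production mentioning them.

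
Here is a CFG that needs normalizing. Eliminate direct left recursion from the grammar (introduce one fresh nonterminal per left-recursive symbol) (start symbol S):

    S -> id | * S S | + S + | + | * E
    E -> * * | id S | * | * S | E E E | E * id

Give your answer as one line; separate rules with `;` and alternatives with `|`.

S -> id | * S S | + S + | + | * E; E -> * * E' | id S E' | * E' | * S E'; E' -> E E E' | * id E' | ε

E is directly left-recursive.
For E: α = {E E, * id}, β = {* *, id S, *, * S}. Rewrite as E → β E' and E' → α E' | ε.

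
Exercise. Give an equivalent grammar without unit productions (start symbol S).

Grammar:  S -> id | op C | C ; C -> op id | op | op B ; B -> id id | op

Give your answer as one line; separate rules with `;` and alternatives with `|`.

S -> op id | op | op B | id | op C; C -> op id | op | op B; B -> id id | op

Unit pairs: S ⇒* {C}.
Replace each nonterminal's rules with the union of the non-unit rules of every nonterminal it unit-derives.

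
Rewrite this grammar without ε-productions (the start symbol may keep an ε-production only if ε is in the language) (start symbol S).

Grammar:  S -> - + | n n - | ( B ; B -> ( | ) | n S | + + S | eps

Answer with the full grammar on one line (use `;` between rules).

S -> - + | n n - | ( B | (; B -> ( | ) | n S | + + S

Nullable nonterminals: {B}.
ε ∉ L(G), so no ε-production is kept.
Add the nullable-subset variants: S → ( B gives ( B | (.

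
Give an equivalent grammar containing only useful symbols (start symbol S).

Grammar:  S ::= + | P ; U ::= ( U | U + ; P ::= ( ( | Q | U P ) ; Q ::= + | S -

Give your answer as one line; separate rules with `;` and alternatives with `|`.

S ::= + | P; P ::= ( ( | Q; Q ::= + | S -

Generating nonterminals: {P, Q, S}.
Reachable from S after that: {P, Q, S}.
Removed useless symbols: {U} and every production mentioning them.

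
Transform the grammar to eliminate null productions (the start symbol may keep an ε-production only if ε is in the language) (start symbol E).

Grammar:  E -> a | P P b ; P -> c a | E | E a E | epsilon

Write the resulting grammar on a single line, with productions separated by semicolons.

E -> a | P P b | P b | b; P -> c a | E | E a E

Nullable set = {P}.
ε ∉ L(G), so no ε-production is kept.
Expand every rule over subsets of its nullable positions: E → P P b gives P P b | P b | b.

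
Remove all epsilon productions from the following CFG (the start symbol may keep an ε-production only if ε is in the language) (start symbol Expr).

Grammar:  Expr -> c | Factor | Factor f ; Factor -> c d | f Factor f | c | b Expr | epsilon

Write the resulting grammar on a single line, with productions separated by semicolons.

Expr -> c | Factor | Factor f | f | ε; Factor -> c d | f Factor f | f f | c | b Expr | b

The nullable symbols are {Expr, Factor}.
ε ∈ L(G) since Expr is nullable, so keep Expr → ε.
Add the nullable-subset variants: Expr → Factor f gives Factor f | f. Factor → f Factor f gives f Factor f | f f. Factor → b Expr gives b Expr | b.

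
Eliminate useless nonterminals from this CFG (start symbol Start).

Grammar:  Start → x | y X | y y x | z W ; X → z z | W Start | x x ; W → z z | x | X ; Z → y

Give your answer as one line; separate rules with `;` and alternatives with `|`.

Generating nonterminals: {Start, W, X, Z}.
Reachable from Start after that: {Start, W, X}.
Removed useless symbols: {Z} and every production mentioning them.

Start → x | y X | y y x | z W; X → z z | W Start | x x; W → z z | x | X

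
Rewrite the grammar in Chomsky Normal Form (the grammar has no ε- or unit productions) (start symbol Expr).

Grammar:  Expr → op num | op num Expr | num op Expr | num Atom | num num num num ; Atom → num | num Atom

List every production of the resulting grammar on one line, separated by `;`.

Introduce a nonterminal for each terminal appearing in a rule of length ≥ 2: X1 → op, X2 → num.
Binarize each right-hand side of length ≥ 3 by chaining fresh nonterminals (Y1, Y2, …): affected rules were Expr → X1 X2 Expr; Expr → X2 X1 Expr; Expr → X2 X2 X2 X2.

Expr → X1 X2 | X1 Y1 | X2 Y2 | X2 Atom | X2 Y3; Atom → num | X2 Atom; X1 → op; X2 → num; Y1 → X2 Expr; Y2 → X1 Expr; Y3 → X2 Y4; Y4 → X2 X2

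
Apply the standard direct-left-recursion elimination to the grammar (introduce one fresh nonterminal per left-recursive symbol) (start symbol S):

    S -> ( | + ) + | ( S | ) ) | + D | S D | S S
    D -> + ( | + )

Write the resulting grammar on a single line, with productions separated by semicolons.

S -> ( S' | + ) + S' | ( S S' | ) ) S' | + D S'; D -> + ( | + ); S' -> D S' | S S' | eps

S is directly left-recursive.
For S: α = {D, S}, β = {(, + ) +, ( S, ) ), + D}. Rewrite as S → β S' and S' → α S' | ε.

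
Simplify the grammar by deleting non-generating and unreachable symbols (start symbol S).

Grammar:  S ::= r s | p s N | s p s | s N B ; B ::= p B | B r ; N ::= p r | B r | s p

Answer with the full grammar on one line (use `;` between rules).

Generating nonterminals: {N, S}.
Reachable from S after that: {N, S}.
Removed useless symbols: {B} and every production mentioning them.

S ::= r s | p s N | s p s; N ::= p r | s p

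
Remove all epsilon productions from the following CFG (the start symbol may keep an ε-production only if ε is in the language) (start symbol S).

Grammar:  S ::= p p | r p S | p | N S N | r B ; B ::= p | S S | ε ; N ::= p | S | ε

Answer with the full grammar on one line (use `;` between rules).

Nullable nonterminals: {B, N}.
ε ∉ L(G), so no ε-production is kept.
For each production, add variants omitting each subset of nullable occurrences: S → N S N gives N S N | N S | S N. S → r B gives r B | r.

S ::= p p | r p S | p | N S N | N S | S N | r B | r; B ::= p | S S; N ::= p | S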